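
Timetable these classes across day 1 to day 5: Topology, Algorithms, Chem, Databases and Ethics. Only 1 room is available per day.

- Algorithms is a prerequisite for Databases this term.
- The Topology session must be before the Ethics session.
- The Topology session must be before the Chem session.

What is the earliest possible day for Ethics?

day 2

Precedence pushes Ethics to at least day 2.
Ethics at day 2 is achievable: Topology in day 1, Algorithms in day 3, Chem in day 4, Ethics in day 2, Databases in day 5.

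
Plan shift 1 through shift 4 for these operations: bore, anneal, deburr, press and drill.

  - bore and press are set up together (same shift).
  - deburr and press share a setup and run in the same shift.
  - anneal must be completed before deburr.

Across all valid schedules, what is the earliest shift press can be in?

shift 2

Press must be in the same shift as deburr, which can't be before shift 2, so press is at least shift 2.
press at shift 2 is achievable: drill -> shift 1, press -> shift 2, anneal -> shift 1, bore -> shift 2, deburr -> shift 2.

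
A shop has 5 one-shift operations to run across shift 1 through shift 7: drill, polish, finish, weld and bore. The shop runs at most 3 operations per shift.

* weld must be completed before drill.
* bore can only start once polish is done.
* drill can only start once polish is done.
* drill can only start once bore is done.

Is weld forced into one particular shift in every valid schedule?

weld can be shift 1 (e.g. bore -> shift 2, weld -> shift 1, drill -> shift 3, finish -> shift 1, polish -> shift 1) or shift 2 (e.g. weld -> shift 2; drill -> shift 3; polish -> shift 1; bore -> shift 2; finish -> shift 1).

No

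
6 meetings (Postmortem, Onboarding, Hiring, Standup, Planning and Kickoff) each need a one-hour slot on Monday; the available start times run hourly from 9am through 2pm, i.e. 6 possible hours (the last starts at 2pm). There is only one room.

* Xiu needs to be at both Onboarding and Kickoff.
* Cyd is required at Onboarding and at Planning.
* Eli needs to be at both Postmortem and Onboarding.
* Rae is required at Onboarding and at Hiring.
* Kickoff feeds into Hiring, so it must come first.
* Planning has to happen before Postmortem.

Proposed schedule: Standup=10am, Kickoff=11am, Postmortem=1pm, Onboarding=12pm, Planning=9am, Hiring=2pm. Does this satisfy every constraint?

Kickoff feeds into Hiring, so it must come first — holds.
Cyd is required at Onboarding and at Planning — holds.
Xiu needs to be at both Onboarding and Kickoff — holds.
Rae is required at Onboarding and at Hiring — holds.
Planning has to happen before Postmortem — holds.
There is only one room — holds.
Eli needs to be at both Postmortem and Onboarding — holds.

Yes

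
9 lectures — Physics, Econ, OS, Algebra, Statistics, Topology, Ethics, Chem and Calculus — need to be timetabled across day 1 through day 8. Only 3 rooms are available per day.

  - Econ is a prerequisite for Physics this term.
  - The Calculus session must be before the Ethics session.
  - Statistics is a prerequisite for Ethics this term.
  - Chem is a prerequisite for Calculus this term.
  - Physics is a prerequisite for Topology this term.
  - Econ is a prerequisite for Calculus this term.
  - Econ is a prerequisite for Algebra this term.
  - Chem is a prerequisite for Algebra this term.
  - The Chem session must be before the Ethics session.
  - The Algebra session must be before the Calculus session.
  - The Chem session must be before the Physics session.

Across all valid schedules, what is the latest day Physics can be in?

day 7

Precedence pushes Physics to at least day 2; downstream work caps Physics at day 7.
Physics at day 7 is achievable: Topology in day 8; Chem in day 1; OS in day 2; Ethics in day 4; Statistics in day 1; Calculus in day 3; Physics in day 7; Econ in day 1; Algebra in day 2.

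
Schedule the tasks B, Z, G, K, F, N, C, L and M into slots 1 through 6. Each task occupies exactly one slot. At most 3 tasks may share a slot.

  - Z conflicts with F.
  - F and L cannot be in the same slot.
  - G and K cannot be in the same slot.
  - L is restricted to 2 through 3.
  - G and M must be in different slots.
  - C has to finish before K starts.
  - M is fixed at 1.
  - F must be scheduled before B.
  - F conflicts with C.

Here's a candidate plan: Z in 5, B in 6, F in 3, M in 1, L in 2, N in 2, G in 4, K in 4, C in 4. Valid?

No — it violates: G and K cannot be in the same slot

At most 3 tasks may share a slot — holds.
F conflicts with C — holds.
C has to finish before K starts — violated.
F and L cannot be in the same slot — holds.
Z conflicts with F — holds.
G and K cannot be in the same slot — violated.
G and M must be in different slots — holds.
F must be scheduled before B — holds.
M is fixed at 1 — holds.
L is restricted to 2 through 3 — holds.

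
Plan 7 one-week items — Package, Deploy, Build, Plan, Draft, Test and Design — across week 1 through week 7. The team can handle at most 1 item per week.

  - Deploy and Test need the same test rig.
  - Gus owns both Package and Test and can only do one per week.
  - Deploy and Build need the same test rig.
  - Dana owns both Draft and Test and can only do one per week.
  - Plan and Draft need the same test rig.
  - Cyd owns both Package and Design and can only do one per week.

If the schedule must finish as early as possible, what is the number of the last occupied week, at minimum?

With at most 1 per week and 7 tasks, at least 7 weeks are needed.
7 works (last occupied week: week 7): for example Test=week 6, Design=week 7, Draft=week 5, Plan=week 4, Build=week 3, Deploy=week 2, Package=week 1.

week 7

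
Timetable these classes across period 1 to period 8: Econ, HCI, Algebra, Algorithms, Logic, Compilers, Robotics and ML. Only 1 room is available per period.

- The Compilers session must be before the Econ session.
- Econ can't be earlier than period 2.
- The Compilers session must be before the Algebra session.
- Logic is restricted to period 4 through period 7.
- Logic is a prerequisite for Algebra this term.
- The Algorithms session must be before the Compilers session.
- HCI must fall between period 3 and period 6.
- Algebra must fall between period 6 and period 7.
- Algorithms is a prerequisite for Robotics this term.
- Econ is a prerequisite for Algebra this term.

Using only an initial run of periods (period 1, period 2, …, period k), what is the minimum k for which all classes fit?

The precedence chain requires at least 4 distinct periods.
With at most 1 per period and 8 classes, at least 8 periods are needed.
Algebra can't be placed before period 6, so the schedule must run through at least period 6.
8 works (last occupied period: period 8): for example ML -> period 8; Econ -> period 5; Algebra -> period 6; Algorithms -> period 1; Compilers -> period 2; Robotics -> period 7; Logic -> period 4; HCI -> period 3.

8 periods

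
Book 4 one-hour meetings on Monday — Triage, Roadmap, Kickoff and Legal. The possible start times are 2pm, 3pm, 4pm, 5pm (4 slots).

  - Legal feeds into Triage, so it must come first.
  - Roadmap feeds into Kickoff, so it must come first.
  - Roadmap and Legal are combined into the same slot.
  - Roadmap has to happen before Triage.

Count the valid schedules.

14

Splitting on Triage: it can be 3pm (3), 4pm (5), 5pm (6). Listing each branch's schedules as (Roadmap, Kickoff, Legal):
Triage=3pm: (2pm,3pm,2pm) (2pm,4pm,2pm) (2pm,5pm,2pm) — 3.
Triage=4pm: (2pm,3pm,2pm) (2pm,4pm,2pm) (2pm,5pm,2pm) (3pm,4pm,3pm) (3pm,5pm,3pm) — 5.
Triage=5pm: (2pm,3pm,2pm) (2pm,4pm,2pm) (2pm,5pm,2pm) (3pm,4pm,3pm) (3pm,5pm,3pm) (4pm,5pm,4pm) — 6.
Summing: 3 + 5 + 6 = 14.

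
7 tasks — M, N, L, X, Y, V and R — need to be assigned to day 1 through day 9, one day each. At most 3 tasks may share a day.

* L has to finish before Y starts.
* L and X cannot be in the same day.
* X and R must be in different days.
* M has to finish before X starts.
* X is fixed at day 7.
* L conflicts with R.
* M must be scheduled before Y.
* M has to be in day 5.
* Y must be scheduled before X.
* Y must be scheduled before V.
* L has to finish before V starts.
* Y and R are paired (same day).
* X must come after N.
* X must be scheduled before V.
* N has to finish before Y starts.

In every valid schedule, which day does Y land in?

M is fixed at day 5 and must come before Y, so Y is at least day 6.
X is fixed at day 7 and must come after Y, so Y is at most day 6.
So Y must be day 6.

day 6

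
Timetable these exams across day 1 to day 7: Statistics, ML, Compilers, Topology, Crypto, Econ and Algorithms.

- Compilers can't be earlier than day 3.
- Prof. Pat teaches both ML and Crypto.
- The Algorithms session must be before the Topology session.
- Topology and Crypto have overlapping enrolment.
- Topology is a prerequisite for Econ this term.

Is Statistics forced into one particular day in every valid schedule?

No

Statistics can be day 1 (e.g. ML in day 1; Topology in day 2; Econ in day 3; Statistics in day 1; Algorithms in day 1; Crypto in day 3; Compilers in day 3) or day 2 (e.g. Topology in day 2, Statistics in day 2, Compilers in day 3, Econ in day 3, ML in day 1, Algorithms in day 1, Crypto in day 3).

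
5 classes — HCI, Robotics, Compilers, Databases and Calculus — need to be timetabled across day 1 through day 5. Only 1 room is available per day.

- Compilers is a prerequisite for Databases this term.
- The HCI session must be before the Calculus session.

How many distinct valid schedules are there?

30

Splitting on HCI: it can be day 1 (12), day 2 (9), day 3 (6), day 4 (3). Listing each branch's schedules as (Robotics, Compilers, Databases, Calculus) by day number:
HCI=day 1: (2,3,4,5) (2,3,5,4) (2,4,5,3) (3,2,4,5) (3,2,5,4) (3,4,5,2) (4,2,3,5) (4,2,5,3) (4,3,5,2) (5,2,3,4) (5,2,4,3) (5,3,4,2) — 12.
HCI=day 2: (1,3,4,5) (1,3,5,4) (1,4,5,3) (3,1,4,5) (3,1,5,4) (4,1,3,5) (4,1,5,3) (5,1,3,4) (5,1,4,3) — 9.
HCI=day 3: (1,2,4,5) (1,2,5,4) (2,1,4,5) (2,1,5,4) (4,1,2,5) (5,1,2,4) — 6.
HCI=day 4: (1,2,3,5) (2,1,3,5) (3,1,2,5) — 3.
Summing: 12 + 9 + 6 + 3 = 30.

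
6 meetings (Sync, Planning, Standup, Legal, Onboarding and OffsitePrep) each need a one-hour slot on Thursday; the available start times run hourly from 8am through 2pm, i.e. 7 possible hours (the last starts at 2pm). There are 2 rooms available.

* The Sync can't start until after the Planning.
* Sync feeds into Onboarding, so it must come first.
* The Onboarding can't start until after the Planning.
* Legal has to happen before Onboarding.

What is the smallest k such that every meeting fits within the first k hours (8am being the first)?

3

The precedence chain requires at least 3 distinct hours.
With at most 2 per hour and 6 meetings, at least 3 hours are needed.
3 works (last occupied hour: 10am): for example Sync in 9am; Standup in 9am; OffsitePrep in 10am; Legal in 8am; Onboarding in 10am; Planning in 8am.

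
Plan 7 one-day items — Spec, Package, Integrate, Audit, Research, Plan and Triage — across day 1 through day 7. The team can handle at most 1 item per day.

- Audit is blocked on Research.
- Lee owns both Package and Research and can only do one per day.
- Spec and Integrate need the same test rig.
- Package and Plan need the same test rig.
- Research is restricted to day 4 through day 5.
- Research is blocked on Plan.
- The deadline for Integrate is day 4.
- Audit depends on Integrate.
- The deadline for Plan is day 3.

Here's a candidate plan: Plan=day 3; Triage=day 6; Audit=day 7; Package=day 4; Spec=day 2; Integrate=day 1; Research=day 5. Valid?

Package and Plan need the same test rig — holds.
Audit depends on Integrate — holds.
Research is restricted to day 4 through day 5 — holds.
The deadline for Integrate is day 4 — holds.
Spec and Integrate need the same test rig — holds.
Research is blocked on Plan — holds.
Audit is blocked on Research — holds.
The team can handle at most 1 item per day — holds.
Lee owns both Package and Research and can only do one per day — holds.
The deadline for Plan is day 3 — holds.

Yes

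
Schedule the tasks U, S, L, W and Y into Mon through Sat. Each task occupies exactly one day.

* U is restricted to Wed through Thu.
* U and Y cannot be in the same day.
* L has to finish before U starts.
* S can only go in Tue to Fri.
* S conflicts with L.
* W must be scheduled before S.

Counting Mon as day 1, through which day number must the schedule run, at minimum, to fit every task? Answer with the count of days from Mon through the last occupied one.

The precedence chain requires at least 2 distinct days.
U can't be placed before Wed — that is day 3 counting from Mon — so the schedule must run through at least 3 days.
3 works (last occupied day: Wed): for example S -> Tue; L -> Mon; U -> Wed; Y -> Mon; W -> Mon.

3 days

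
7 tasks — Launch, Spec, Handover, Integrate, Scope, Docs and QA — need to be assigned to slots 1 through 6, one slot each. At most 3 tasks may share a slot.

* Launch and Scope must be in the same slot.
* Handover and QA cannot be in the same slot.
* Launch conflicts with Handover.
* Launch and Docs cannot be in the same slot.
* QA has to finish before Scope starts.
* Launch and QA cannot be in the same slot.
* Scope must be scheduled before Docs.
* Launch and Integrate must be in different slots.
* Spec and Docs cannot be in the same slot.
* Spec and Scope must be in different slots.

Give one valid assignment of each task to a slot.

QA=1; Launch=2; Scope=2; Spec=1; Handover=3; Integrate=1; Docs=3

Checking: Scope(2) before Docs(3); QA(1) before Scope(2); Spec(1) != Scope(2); Launch(2) != Docs(3); Spec(1) != Docs(3); Launch(2) != Handover(3); Handover(3) != QA(1); Launch(2) != Integrate(1); Launch(2) != QA(1); Launch = Scope = 2; max 3 per slot (cap 3).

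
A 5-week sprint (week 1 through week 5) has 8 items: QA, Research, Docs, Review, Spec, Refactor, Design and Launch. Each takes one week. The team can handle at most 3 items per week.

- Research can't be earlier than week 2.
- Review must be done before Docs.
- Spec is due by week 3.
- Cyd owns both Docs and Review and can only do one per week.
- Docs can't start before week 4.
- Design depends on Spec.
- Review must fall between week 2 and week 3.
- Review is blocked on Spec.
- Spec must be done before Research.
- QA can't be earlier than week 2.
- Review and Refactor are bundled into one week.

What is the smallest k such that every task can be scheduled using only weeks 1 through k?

4 weeks

The precedence chain requires at least 3 distinct weeks.
With at most 3 per week and 8 tasks, at least 3 weeks are needed.
Docs can't be placed before week 4, so the schedule must run through at least week 4.
4 works (last occupied week: week 4): for example Spec -> week 1; QA -> week 3; Docs -> week 4; Refactor -> week 2; Research -> week 2; Design -> week 3; Review -> week 2; Launch -> week 1.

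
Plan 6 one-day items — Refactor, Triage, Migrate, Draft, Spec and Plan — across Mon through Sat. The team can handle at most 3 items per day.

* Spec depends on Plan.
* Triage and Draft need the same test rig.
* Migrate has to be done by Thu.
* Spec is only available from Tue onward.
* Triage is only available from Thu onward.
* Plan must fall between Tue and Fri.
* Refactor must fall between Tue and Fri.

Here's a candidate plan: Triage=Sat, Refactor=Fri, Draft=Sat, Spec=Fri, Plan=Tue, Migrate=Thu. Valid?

Plan must fall between Tue and Fri — holds.
Triage is only available from Thu onward — holds.
Migrate has to be done by Thu — holds.
Triage and Draft need the same test rig — violated.
Refactor must fall between Tue and Fri — holds.
The team can handle at most 3 items per day — holds.
Spec is only available from Tue onward — holds.
Spec depends on Plan — holds.

No — it violates: Triage and Draft need the same test rig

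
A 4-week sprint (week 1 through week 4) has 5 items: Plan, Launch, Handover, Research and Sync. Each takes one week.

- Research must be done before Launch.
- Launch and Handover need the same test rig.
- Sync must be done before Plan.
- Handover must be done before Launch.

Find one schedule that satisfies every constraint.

Launch -> week 2, Handover -> week 1, Sync -> week 1, Research -> week 1, Plan -> week 2

Checking: Research(week 1) before Launch(week 2); Sync(week 1) before Plan(week 2); Handover(week 1) before Launch(week 2); Launch(week 2) != Handover(week 1).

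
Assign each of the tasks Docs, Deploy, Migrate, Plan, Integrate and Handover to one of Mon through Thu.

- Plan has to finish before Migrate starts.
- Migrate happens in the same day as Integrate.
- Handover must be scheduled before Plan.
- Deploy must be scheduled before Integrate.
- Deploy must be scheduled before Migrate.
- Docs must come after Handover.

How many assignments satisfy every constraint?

Splitting on Docs: it can be Tue (8), Wed (11), Thu (11). Listing each branch's schedules as (Deploy, Migrate, Plan, Integrate, Handover):
Docs=Tue: (Mon,Wed,Tue,Wed,Mon) (Mon,Thu,Tue,Thu,Mon) (Mon,Thu,Wed,Thu,Mon) (Tue,Wed,Tue,Wed,Mon) (Tue,Thu,Tue,Thu,Mon) (Tue,Thu,Wed,Thu,Mon) (Wed,Thu,Tue,Thu,Mon) (Wed,Thu,Wed,Thu,Mon) — 8.
Docs=Wed: (Mon,Wed,Tue,Wed,Mon) (Mon,Thu,Tue,Thu,Mon) (Mon,Thu,Wed,Thu,Mon) (Mon,Thu,Wed,Thu,Tue) (Tue,Wed,Tue,Wed,Mon) (Tue,Thu,Tue,Thu,Mon) (Tue,Thu,Wed,Thu,Mon) (Tue,Thu,Wed,Thu,Tue) (Wed,Thu,Tue,Thu,Mon) (Wed,Thu,Wed,Thu,Mon) (Wed,Thu,Wed,Thu,Tue) — 11.
Docs=Thu: (Mon,Wed,Tue,Wed,Mon) (Mon,Thu,Tue,Thu,Mon) (Mon,Thu,Wed,Thu,Mon) (Mon,Thu,Wed,Thu,Tue) (Tue,Wed,Tue,Wed,Mon) (Tue,Thu,Tue,Thu,Mon) (Tue,Thu,Wed,Thu,Mon) (Tue,Thu,Wed,Thu,Tue) (Wed,Thu,Tue,Thu,Mon) (Wed,Thu,Wed,Thu,Mon) (Wed,Thu,Wed,Thu,Tue) — 11.
Summing: 8 + 11 + 11 = 30.

30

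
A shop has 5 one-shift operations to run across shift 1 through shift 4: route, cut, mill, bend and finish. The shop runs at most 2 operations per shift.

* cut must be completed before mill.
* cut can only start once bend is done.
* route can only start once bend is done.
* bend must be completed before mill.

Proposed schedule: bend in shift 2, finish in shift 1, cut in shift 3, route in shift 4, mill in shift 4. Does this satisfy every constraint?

cut can only start once bend is done — holds.
bend must be completed before mill — holds.
The shop runs at most 2 operations per shift — holds.
cut must be completed before mill — holds.
route can only start once bend is done — holds.

Valid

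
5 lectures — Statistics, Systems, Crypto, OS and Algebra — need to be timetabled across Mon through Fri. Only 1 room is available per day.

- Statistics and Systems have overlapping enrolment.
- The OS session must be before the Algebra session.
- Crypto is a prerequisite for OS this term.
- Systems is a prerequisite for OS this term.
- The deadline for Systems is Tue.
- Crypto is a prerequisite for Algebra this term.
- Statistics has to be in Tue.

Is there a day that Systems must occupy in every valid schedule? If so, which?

Mon

Systems's window is Mon–Tue.
Statistics is fixed at Tue, and Systems can't share a day with Statistics.
So Systems must be Mon.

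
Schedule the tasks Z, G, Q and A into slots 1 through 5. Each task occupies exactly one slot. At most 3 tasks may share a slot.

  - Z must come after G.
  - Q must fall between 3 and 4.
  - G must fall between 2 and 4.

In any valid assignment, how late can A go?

A at 5 is achievable: G -> 2; Q -> 3; A -> 5; Z -> 3.

5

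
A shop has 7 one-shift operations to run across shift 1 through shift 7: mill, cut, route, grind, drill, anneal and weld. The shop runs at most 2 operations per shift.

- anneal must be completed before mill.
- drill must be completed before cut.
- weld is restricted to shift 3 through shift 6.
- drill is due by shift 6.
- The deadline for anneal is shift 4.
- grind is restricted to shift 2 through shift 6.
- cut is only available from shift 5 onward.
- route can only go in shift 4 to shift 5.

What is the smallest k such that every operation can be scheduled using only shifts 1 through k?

5

The precedence chain requires at least 2 distinct shifts.
With at most 2 per shift and 7 operations, at least 4 shifts are needed.
cut can't be placed before shift 5, so the schedule must run through at least shift 5.
5 works (last occupied shift: shift 5): for example anneal=shift 1, weld=shift 3, mill=shift 2, grind=shift 2, route=shift 4, drill=shift 1, cut=shift 5.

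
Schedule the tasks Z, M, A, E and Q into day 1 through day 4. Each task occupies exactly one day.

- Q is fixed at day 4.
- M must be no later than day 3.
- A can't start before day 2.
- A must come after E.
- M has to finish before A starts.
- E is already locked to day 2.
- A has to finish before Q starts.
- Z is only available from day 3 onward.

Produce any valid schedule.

Q -> day 4, M -> day 1, Z -> day 3, E -> day 2, A -> day 3

Checking: E(day 2) before A(day 3); A(day 3) before Q(day 4); M(day 1) before A(day 3); Q=day 4 in [day 4,day 4]; E=day 2 in [day 2,day 2]; M=day 1 in [day 1,day 3]; Z=day 3 in [day 3,day 4]; A=day 3 in [day 2,day 4].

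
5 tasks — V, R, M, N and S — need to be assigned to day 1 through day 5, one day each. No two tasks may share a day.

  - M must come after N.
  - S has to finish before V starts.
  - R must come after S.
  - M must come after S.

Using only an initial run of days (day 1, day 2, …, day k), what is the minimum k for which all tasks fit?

5 days

The precedence chain requires at least 2 distinct days.
With at most 1 per day and 5 tasks, at least 5 days are needed.
5 works (last occupied day: day 5): for example N=day 2; S=day 1; V=day 4; R=day 5; M=day 3.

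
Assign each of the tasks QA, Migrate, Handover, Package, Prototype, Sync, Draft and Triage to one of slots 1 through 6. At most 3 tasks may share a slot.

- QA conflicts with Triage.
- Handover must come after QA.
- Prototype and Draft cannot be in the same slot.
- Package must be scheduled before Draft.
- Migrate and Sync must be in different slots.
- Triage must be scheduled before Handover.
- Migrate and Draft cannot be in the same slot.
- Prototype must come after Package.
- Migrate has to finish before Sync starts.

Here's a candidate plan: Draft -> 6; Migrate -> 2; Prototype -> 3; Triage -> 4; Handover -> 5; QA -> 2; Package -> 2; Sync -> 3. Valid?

Triage must be scheduled before Handover — holds.
Handover must come after QA — holds.
Package must be scheduled before Draft — holds.
Migrate has to finish before Sync starts — holds.
Prototype and Draft cannot be in the same slot — holds.
Migrate and Draft cannot be in the same slot — holds.
QA conflicts with Triage — holds.
Migrate and Sync must be in different slots — holds.
Prototype must come after Package — holds.
At most 3 tasks may share a slot — holds.

Yes, all constraints hold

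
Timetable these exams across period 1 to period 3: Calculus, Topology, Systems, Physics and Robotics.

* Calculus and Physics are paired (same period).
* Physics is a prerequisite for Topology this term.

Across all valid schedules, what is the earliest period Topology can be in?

period 2

Precedence pushes Topology to at least period 2.
Topology at period 2 is achievable: Physics -> period 1; Systems -> period 1; Robotics -> period 1; Calculus -> period 1; Topology -> period 2.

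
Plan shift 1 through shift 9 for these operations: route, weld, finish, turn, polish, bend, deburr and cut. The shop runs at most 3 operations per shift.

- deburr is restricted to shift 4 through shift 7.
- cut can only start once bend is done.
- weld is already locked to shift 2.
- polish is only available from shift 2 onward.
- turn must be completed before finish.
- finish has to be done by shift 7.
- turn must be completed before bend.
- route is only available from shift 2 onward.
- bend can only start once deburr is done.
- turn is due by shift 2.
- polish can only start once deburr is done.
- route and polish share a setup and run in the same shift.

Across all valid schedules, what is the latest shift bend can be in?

Precedence pushes bend to at least shift 5; downstream work caps bend at shift 8.
bend at shift 8 is achievable: route -> shift 5; turn -> shift 1; finish -> shift 2; polish -> shift 5; deburr -> shift 4; bend -> shift 8; weld -> shift 2; cut -> shift 9.

shift 8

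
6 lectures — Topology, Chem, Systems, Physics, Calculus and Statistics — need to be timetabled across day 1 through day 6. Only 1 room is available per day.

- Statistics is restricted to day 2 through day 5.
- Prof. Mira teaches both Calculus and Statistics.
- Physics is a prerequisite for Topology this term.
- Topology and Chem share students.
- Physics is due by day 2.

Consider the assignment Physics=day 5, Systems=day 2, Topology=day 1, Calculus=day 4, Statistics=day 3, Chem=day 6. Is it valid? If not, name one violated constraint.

Invalid. Physics is a prerequisite for Topology this term.

Only 1 room is available per day — holds.
Physics is due by day 2 — violated.
Prof. Mira teaches both Calculus and Statistics — holds.
Statistics is restricted to day 2 through day 5 — holds.
Topology and Chem share students — holds.
Physics is a prerequisite for Topology this term — violated.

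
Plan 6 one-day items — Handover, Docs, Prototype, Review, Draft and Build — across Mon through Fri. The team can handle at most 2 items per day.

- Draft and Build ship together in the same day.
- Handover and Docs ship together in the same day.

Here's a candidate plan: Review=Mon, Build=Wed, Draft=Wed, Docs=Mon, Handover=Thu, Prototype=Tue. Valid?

Invalid. Handover and Docs ship together in the same day.

The team can handle at most 2 items per day — holds.
Draft and Build ship together in the same day — holds.
Handover and Docs ship together in the same day — violated.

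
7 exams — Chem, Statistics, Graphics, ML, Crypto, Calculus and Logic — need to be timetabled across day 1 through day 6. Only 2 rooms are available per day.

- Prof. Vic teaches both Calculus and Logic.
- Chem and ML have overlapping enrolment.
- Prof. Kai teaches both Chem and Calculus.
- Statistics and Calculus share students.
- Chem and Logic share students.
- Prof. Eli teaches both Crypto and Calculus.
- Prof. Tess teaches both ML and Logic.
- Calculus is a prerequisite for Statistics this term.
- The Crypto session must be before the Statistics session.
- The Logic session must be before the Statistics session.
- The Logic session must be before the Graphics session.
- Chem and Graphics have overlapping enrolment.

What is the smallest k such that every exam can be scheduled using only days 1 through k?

4 days

The precedence chain requires at least 2 distinct days.
With at most 2 per day and 7 exams, at least 4 days are needed.
4 works (last occupied day: day 4): for example Statistics=day 3, Logic=day 1, Calculus=day 2, ML=day 4, Chem=day 3, Graphics=day 2, Crypto=day 1.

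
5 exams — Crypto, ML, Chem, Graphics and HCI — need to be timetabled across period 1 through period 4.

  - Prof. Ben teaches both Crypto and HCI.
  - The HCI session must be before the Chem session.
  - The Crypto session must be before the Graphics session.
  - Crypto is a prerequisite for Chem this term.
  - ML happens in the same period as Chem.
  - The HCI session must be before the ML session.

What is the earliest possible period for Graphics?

Precedence pushes Graphics to at least period 2.
Graphics at period 2 is achievable: ML in period 3; HCI in period 2; Crypto in period 1; Graphics in period 2; Chem in period 3.

period 2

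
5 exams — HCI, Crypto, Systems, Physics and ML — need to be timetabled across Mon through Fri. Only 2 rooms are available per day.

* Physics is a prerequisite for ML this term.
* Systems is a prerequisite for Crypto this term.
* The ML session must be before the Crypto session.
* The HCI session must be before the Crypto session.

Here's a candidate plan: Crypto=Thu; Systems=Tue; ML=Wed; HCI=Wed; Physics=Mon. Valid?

Yes

Physics is a prerequisite for ML this term — holds.
The ML session must be before the Crypto session — holds.
Systems is a prerequisite for Crypto this term — holds.
Only 2 rooms are available per day — holds.
The HCI session must be before the Crypto session — holds.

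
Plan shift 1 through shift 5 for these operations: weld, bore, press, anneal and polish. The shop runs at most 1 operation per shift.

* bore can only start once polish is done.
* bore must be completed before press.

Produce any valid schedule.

bore=shift 2, anneal=shift 5, press=shift 3, polish=shift 1, weld=shift 4

Checking: bore(shift 2) before press(shift 3); polish(shift 1) before bore(shift 2); max 1 per shift (cap 1).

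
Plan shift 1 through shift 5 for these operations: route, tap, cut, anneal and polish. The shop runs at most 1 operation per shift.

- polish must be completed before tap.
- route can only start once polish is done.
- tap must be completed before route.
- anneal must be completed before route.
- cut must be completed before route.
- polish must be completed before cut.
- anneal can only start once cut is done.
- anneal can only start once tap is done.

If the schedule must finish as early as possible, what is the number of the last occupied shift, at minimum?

The precedence chain requires at least 4 distinct shifts.
With at most 1 per shift and 5 operations, at least 5 shifts are needed.
5 works (last occupied shift: shift 5): for example anneal -> shift 4, cut -> shift 3, tap -> shift 2, polish -> shift 1, route -> shift 5.

5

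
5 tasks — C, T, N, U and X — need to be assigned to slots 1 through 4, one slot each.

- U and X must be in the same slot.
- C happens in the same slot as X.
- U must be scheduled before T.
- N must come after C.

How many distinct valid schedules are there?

Splitting on C: it can be 1 (9), 2 (4), 3 (1). Listing each branch's schedules as (T, N, U, X):
C=1: (2,2,1,1) (2,3,1,1) (2,4,1,1) (3,2,1,1) (3,3,1,1) (3,4,1,1) (4,2,1,1) (4,3,1,1) (4,4,1,1) — 9.
C=2: (3,3,2,2) (3,4,2,2) (4,3,2,2) (4,4,2,2) — 4.
C=3: (4,4,3,3) — 1.
Summing: 9 + 4 + 1 = 14.

14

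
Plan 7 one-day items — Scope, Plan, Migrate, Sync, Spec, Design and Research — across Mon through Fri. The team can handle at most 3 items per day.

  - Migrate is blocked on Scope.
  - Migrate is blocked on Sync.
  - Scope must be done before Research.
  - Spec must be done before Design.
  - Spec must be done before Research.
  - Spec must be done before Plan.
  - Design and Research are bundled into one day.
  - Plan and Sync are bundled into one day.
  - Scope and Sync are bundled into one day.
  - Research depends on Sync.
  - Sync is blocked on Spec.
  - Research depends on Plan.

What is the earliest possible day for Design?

Design must be in the same day as Research, which can't be before Wed, so Design is at least Wed.
Design at Wed is achievable: Scope=Tue, Spec=Mon, Plan=Tue, Migrate=Wed, Design=Wed, Research=Wed, Sync=Tue.

Wed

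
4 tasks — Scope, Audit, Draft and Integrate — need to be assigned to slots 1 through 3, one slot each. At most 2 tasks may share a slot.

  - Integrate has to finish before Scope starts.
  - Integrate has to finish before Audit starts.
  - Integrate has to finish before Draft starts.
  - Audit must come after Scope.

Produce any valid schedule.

Scope -> 2; Draft -> 2; Integrate -> 1; Audit -> 3

Checking: Scope(2) before Audit(3); Integrate(1) before Scope(2); Integrate(1) before Draft(2); Integrate(1) before Audit(3); max 2 per slot (cap 2).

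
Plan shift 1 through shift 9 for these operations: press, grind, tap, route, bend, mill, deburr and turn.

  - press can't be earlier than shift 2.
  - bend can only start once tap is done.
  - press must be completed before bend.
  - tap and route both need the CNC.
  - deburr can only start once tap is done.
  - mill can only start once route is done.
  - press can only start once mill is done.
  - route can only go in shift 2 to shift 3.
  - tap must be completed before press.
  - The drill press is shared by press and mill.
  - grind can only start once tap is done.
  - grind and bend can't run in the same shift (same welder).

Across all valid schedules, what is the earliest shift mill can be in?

Precedence pushes mill to at least shift 3; downstream work caps mill at shift 7.
mill at shift 3 is achievable: tap in shift 1; mill in shift 3; grind in shift 2; route in shift 2; turn in shift 1; press in shift 4; deburr in shift 2; bend in shift 5.

shift 3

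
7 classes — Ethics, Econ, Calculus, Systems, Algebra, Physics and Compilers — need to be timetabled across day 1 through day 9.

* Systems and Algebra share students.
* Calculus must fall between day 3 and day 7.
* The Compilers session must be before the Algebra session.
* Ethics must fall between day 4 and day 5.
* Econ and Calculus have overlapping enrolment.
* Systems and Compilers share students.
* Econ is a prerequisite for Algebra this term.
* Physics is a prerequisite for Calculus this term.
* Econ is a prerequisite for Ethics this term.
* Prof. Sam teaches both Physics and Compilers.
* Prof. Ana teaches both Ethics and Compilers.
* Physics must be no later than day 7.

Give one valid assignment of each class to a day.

Physics -> day 1, Algebra -> day 3, Calculus -> day 3, Econ -> day 1, Compilers -> day 2, Systems -> day 1, Ethics -> day 4

Checking: Econ(day 1) before Ethics(day 4); Econ(day 1) before Algebra(day 3); Compilers(day 2) before Algebra(day 3); Physics(day 1) before Calculus(day 3); Physics(day 1) != Compilers(day 2); Systems(day 1) != Algebra(day 3); Econ(day 1) != Calculus(day 3); Ethics(day 4) != Compilers(day 2); Systems(day 1) != Compilers(day 2); Physics=day 1 in [day 1,day 7]; Calculus=day 3 in [day 3,day 7]; Ethics=day 4 in [day 4,day 5].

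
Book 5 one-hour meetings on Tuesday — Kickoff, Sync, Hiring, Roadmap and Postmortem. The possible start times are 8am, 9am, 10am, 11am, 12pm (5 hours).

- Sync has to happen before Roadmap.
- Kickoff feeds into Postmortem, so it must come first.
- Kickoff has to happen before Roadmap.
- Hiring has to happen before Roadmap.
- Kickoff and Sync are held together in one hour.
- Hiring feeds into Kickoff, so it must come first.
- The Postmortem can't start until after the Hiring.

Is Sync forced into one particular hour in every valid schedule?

No

Sync can be 9am (e.g. Kickoff=9am; Hiring=8am; Postmortem=10am; Sync=9am; Roadmap=10am) or 10am (e.g. Sync -> 10am; Postmortem -> 11am; Kickoff -> 10am; Hiring -> 8am; Roadmap -> 11am).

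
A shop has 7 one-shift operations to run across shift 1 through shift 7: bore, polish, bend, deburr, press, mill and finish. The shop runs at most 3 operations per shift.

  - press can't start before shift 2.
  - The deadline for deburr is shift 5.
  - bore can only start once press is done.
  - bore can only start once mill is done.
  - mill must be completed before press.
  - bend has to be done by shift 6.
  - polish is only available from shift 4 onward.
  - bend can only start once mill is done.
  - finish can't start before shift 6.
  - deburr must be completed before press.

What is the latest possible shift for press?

shift 6

Press is available from shift 2; downstream work caps press at shift 6.
press at shift 6 is achievable: finish -> shift 6, press -> shift 6, deburr -> shift 1, bore -> shift 7, polish -> shift 4, bend -> shift 2, mill -> shift 1.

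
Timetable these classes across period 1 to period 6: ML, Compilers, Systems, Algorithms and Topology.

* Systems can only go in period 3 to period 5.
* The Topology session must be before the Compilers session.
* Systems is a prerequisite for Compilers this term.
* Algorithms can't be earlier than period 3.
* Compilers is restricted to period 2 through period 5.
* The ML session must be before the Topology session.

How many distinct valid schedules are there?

60

Splitting on ML: it can be period 1 (32), period 2 (20), period 3 (8). Listing each branch's schedules as (Compilers, Systems, Algorithms, Topology) by period number:
ML=period 1: (4,3,3,2) (4,3,3,3) (4,3,4,2) (4,3,4,3) (4,3,5,2) (4,3,5,3) (4,3,6,2) (4,3,6,3) (5,3,3,2) (5,3,3,3) (5,3,3,4) (5,3,4,2) (5,3,4,3) (5,3,4,4) (5,3,5,2) (5,3,5,3) (5,3,5,4) (5,3,6,2) (5,3,6,3) (5,3,6,4) (5,4,3,2) (5,4,3,3) (5,4,3,4) (5,4,4,2) (5,4,4,3) (5,4,4,4) (5,4,5,2) (5,4,5,3) (5,4,5,4) (5,4,6,2) (5,4,6,3) (5,4,6,4) — 32.
ML=period 2: (4,3,3,3) (4,3,4,3) (4,3,5,3) (4,3,6,3) (5,3,3,3) (5,3,3,4) (5,3,4,3) (5,3,4,4) (5,3,5,3) (5,3,5,4) (5,3,6,3) (5,3,6,4) (5,4,3,3) (5,4,3,4) (5,4,4,3) (5,4,4,4) (5,4,5,3) (5,4,5,4) (5,4,6,3) (5,4,6,4) — 20.
ML=period 3: (5,3,3,4) (5,3,4,4) (5,3,5,4) (5,3,6,4) (5,4,3,4) (5,4,4,4) (5,4,5,4) (5,4,6,4) — 8.
Summing: 32 + 20 + 8 = 60.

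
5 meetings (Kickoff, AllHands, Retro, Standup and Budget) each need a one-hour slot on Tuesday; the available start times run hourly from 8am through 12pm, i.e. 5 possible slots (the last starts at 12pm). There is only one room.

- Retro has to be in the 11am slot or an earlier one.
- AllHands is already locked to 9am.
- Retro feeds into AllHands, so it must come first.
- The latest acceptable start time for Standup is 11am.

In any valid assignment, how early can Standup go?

10am

Standup's own window allows nothing later than 11am.
Standup at 10am is achievable: Kickoff -> 11am, Standup -> 10am, Budget -> 12pm, Retro -> 8am, AllHands -> 9am.
Nothing earlier works — the capacity limit rule out every slot before 10am.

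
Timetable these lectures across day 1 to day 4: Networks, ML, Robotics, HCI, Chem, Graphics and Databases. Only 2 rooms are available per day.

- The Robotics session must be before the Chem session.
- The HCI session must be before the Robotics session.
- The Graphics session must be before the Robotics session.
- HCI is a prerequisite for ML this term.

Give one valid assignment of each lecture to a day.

Chem -> day 3; Robotics -> day 2; Networks -> day 3; Databases -> day 4; Graphics -> day 1; HCI -> day 1; ML -> day 2

Checking: Graphics(day 1) before Robotics(day 2); HCI(day 1) before ML(day 2); HCI(day 1) before Robotics(day 2); Robotics(day 2) before Chem(day 3); max 2 per day (cap 2).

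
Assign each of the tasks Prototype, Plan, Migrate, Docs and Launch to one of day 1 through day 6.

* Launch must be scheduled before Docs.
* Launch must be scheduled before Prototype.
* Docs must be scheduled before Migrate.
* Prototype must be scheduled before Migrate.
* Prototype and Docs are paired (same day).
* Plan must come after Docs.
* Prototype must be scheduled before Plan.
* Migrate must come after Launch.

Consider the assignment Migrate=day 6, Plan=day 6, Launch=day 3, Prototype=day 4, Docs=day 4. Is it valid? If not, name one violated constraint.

Yes, all constraints hold

Migrate must come after Launch — holds.
Launch must be scheduled before Docs — holds.
Docs must be scheduled before Migrate — holds.
Launch must be scheduled before Prototype — holds.
Prototype must be scheduled before Plan — holds.
Plan must come after Docs — holds.
Prototype and Docs are paired (same day) — holds.
Prototype must be scheduled before Migrate — holds.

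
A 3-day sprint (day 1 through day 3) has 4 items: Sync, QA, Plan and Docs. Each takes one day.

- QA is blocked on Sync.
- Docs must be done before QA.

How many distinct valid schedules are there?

15

Splitting on Sync: it can be day 1 (9), day 2 (6). Listing each branch's schedules as (QA, Plan, Docs) by day number:
Sync=day 1: (2,1,1) (2,2,1) (2,3,1) (3,1,1) (3,1,2) (3,2,1) (3,2,2) (3,3,1) (3,3,2) — 9.
Sync=day 2: (3,1,1) (3,1,2) (3,2,1) (3,2,2) (3,3,1) (3,3,2) — 6.
Summing: 9 + 6 = 15.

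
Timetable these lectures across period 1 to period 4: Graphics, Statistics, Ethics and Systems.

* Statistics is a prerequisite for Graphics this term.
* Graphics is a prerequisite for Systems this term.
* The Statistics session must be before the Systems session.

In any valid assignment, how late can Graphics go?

Precedence pushes Graphics to at least period 2; downstream work caps Graphics at period 3.
Graphics at period 3 is achievable: Ethics -> period 1, Systems -> period 4, Statistics -> period 1, Graphics -> period 3.

period 3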